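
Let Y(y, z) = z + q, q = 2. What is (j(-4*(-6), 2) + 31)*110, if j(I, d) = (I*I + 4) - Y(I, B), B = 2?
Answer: 66770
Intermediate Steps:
Y(y, z) = 2 + z (Y(y, z) = z + 2 = 2 + z)
j(I, d) = I² (j(I, d) = (I*I + 4) - (2 + 2) = (I² + 4) - 1*4 = (4 + I²) - 4 = I²)
(j(-4*(-6), 2) + 31)*110 = ((-4*(-6))² + 31)*110 = (24² + 31)*110 = (576 + 31)*110 = 607*110 = 66770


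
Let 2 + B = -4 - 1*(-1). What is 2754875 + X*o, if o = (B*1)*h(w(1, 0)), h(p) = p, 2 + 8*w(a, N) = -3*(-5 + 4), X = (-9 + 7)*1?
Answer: 11019505/4 ≈ 2.7549e+6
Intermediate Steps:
X = -2 (X = -2*1 = -2)
w(a, N) = 1/8 (w(a, N) = -1/4 + (-3*(-5 + 4))/8 = -1/4 + (-3*(-1))/8 = -1/4 + (1/8)*3 = -1/4 + 3/8 = 1/8)
B = -5 (B = -2 + (-4 - 1*(-1)) = -2 + (-4 + 1) = -2 - 3 = -5)
o = -5/8 (o = -5*1*(1/8) = -5*1/8 = -5/8 ≈ -0.62500)
2754875 + X*o = 2754875 - 2*(-5/8) = 2754875 + 5/4 = 11019505/4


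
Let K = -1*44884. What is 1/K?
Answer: -1/44884 ≈ -2.2280e-5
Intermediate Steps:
K = -44884
1/K = 1/(-44884) = -1/44884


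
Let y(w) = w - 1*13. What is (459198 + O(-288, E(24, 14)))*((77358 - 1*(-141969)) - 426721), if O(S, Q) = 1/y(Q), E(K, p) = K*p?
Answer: -30760876141270/323 ≈ -9.5235e+10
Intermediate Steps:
y(w) = -13 + w (y(w) = w - 13 = -13 + w)
O(S, Q) = 1/(-13 + Q)
(459198 + O(-288, E(24, 14)))*((77358 - 1*(-141969)) - 426721) = (459198 + 1/(-13 + 24*14))*((77358 - 1*(-141969)) - 426721) = (459198 + 1/(-13 + 336))*((77358 + 141969) - 426721) = (459198 + 1/323)*(219327 - 426721) = (459198 + 1/323)*(-207394) = (148320955/323)*(-207394) = -30760876141270/323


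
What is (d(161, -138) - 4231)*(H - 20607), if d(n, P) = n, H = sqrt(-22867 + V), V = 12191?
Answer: 83870490 - 8140*I*sqrt(2669) ≈ 8.387e+7 - 4.2053e+5*I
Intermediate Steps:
H = 2*I*sqrt(2669) (H = sqrt(-22867 + 12191) = sqrt(-10676) = 2*I*sqrt(2669) ≈ 103.32*I)
(d(161, -138) - 4231)*(H - 20607) = (161 - 4231)*(2*I*sqrt(2669) - 20607) = -4070*(-20607 + 2*I*sqrt(2669)) = 83870490 - 8140*I*sqrt(2669)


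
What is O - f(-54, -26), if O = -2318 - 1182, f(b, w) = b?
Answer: -3446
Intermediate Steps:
O = -3500
O - f(-54, -26) = -3500 - 1*(-54) = -3500 + 54 = -3446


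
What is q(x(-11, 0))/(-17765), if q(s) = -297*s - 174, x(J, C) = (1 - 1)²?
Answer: 174/17765 ≈ 0.0097945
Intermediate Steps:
x(J, C) = 0 (x(J, C) = 0² = 0)
q(s) = -174 - 297*s
q(x(-11, 0))/(-17765) = (-174 - 297*0)/(-17765) = (-174 + 0)*(-1/17765) = -174*(-1/17765) = 174/17765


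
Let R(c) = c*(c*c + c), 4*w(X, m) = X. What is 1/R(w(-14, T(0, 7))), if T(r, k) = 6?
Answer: -8/245 ≈ -0.032653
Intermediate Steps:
w(X, m) = X/4
R(c) = c*(c + c²) (R(c) = c*(c² + c) = c*(c + c²))
1/R(w(-14, T(0, 7))) = 1/(((¼)*(-14))²*(1 + (¼)*(-14))) = 1/((-7/2)²*(1 - 7/2)) = 1/((49/4)*(-5/2)) = 1/(-245/8) = -8/245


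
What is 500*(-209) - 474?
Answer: -104974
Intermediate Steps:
500*(-209) - 474 = -104500 - 474 = -104974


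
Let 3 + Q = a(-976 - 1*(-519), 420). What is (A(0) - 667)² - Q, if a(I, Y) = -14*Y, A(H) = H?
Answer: 450772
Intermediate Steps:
Q = -5883 (Q = -3 - 14*420 = -3 - 5880 = -5883)
(A(0) - 667)² - Q = (0 - 667)² - 1*(-5883) = (-667)² + 5883 = 444889 + 5883 = 450772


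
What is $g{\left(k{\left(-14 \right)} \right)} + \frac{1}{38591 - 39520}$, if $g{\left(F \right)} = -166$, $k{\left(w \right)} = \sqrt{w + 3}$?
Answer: $- \frac{154215}{929} \approx -166.0$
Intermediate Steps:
$k{\left(w \right)} = \sqrt{3 + w}$
$g{\left(k{\left(-14 \right)} \right)} + \frac{1}{38591 - 39520} = -166 + \frac{1}{38591 - 39520} = -166 + \frac{1}{-929} = -166 - \frac{1}{929} = - \frac{154215}{929}$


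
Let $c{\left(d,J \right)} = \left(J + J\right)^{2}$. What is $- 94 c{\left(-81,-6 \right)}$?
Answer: $-13536$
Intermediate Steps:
$c{\left(d,J \right)} = 4 J^{2}$ ($c{\left(d,J \right)} = \left(2 J\right)^{2} = 4 J^{2}$)
$- 94 c{\left(-81,-6 \right)} = - 94 \cdot 4 \left(-6\right)^{2} = - 94 \cdot 4 \cdot 36 = \left(-94\right) 144 = -13536$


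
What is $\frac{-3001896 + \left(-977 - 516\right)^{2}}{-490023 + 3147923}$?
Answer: $- \frac{772847}{2657900} \approx -0.29077$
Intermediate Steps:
$\frac{-3001896 + \left(-977 - 516\right)^{2}}{-490023 + 3147923} = \frac{-3001896 + \left(-1493\right)^{2}}{2657900} = \left(-3001896 + 2229049\right) \frac{1}{2657900} = \left(-772847\right) \frac{1}{2657900} = - \frac{772847}{2657900}$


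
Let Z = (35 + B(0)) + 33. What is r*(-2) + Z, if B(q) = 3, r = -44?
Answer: 159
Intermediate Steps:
Z = 71 (Z = (35 + 3) + 33 = 38 + 33 = 71)
r*(-2) + Z = -44*(-2) + 71 = 88 + 71 = 159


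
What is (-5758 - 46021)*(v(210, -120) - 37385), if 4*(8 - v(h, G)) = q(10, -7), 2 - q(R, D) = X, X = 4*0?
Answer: 3870739145/2 ≈ 1.9354e+9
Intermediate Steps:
X = 0
q(R, D) = 2 (q(R, D) = 2 - 1*0 = 2 + 0 = 2)
v(h, G) = 15/2 (v(h, G) = 8 - ¼*2 = 8 - ½ = 15/2)
(-5758 - 46021)*(v(210, -120) - 37385) = (-5758 - 46021)*(15/2 - 37385) = -51779*(-74755/2) = 3870739145/2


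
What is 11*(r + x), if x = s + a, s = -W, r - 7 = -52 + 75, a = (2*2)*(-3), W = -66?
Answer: 924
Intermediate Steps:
a = -12 (a = 4*(-3) = -12)
r = 30 (r = 7 + (-52 + 75) = 7 + 23 = 30)
s = 66 (s = -1*(-66) = 66)
x = 54 (x = 66 - 12 = 54)
11*(r + x) = 11*(30 + 54) = 11*84 = 924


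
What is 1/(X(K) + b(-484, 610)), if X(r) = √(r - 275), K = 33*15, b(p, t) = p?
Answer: -11/5319 - √55/117018 ≈ -0.0021314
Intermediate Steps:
K = 495
X(r) = √(-275 + r)
1/(X(K) + b(-484, 610)) = 1/(√(-275 + 495) - 484) = 1/(√220 - 484) = 1/(2*√55 - 484) = 1/(-484 + 2*√55)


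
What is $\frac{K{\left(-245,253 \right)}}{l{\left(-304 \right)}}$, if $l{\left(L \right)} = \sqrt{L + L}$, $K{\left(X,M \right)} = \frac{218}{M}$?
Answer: $- \frac{109 i \sqrt{38}}{19228} \approx - 0.034945 i$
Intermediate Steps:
$l{\left(L \right)} = \sqrt{2} \sqrt{L}$ ($l{\left(L \right)} = \sqrt{2 L} = \sqrt{2} \sqrt{L}$)
$\frac{K{\left(-245,253 \right)}}{l{\left(-304 \right)}} = \frac{218 \cdot \frac{1}{253}}{\sqrt{2} \sqrt{-304}} = \frac{218 \cdot \frac{1}{253}}{\sqrt{2} \cdot 4 i \sqrt{19}} = \frac{218}{253 \cdot 4 i \sqrt{38}} = \frac{218 \left(- \frac{i \sqrt{38}}{152}\right)}{253} = - \frac{109 i \sqrt{38}}{19228}$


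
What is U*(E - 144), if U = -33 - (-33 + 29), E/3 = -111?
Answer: 13833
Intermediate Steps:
E = -333 (E = 3*(-111) = -333)
U = -29 (U = -33 - 1*(-4) = -33 + 4 = -29)
U*(E - 144) = -29*(-333 - 144) = -29*(-477) = 13833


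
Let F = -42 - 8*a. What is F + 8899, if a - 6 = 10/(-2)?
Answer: 8849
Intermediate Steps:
a = 1 (a = 6 + 10/(-2) = 6 + 10*(-½) = 6 - 5 = 1)
F = -50 (F = -42 - 8*1 = -42 - 8 = -50)
F + 8899 = -50 + 8899 = 8849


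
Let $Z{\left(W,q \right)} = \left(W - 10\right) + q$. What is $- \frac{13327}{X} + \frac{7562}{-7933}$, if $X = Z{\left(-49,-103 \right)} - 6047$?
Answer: $\frac{58770633}{49255997} \approx 1.1932$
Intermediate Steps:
$Z{\left(W,q \right)} = -10 + W + q$ ($Z{\left(W,q \right)} = \left(-10 + W\right) + q = -10 + W + q$)
$X = -6209$ ($X = \left(-10 - 49 - 103\right) - 6047 = -162 - 6047 = -6209$)
$- \frac{13327}{X} + \frac{7562}{-7933} = - \frac{13327}{-6209} + \frac{7562}{-7933} = \left(-13327\right) \left(- \frac{1}{6209}\right) + 7562 \left(- \frac{1}{7933}\right) = \frac{13327}{6209} - \frac{7562}{7933} = \frac{58770633}{49255997}$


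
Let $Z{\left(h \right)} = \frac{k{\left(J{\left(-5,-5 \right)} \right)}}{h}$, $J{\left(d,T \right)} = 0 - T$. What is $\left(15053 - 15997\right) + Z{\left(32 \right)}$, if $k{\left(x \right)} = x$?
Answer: $- \frac{30203}{32} \approx -943.84$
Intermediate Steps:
$J{\left(d,T \right)} = - T$
$Z{\left(h \right)} = \frac{5}{h}$ ($Z{\left(h \right)} = \frac{\left(-1\right) \left(-5\right)}{h} = \frac{5}{h}$)
$\left(15053 - 15997\right) + Z{\left(32 \right)} = \left(15053 - 15997\right) + \frac{5}{32} = -944 + 5 \cdot \frac{1}{32} = -944 + \frac{5}{32} = - \frac{30203}{32}$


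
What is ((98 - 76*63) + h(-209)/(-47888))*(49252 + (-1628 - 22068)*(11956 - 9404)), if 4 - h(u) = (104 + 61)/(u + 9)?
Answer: 27141347164834971/95776 ≈ 2.8338e+11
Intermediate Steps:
h(u) = 4 - 165/(9 + u) (h(u) = 4 - (104 + 61)/(u + 9) = 4 - 165/(9 + u))
((98 - 76*63) + h(-209)/(-47888))*(49252 + (-1628 - 22068)*(11956 - 9404)) = ((98 - 76*63) + ((-129 + 4*(-209))/(9 - 209))/(-47888))*(49252 + (-1628 - 22068)*(11956 - 9404)) = ((98 - 4788) + ((-129 - 836)/(-200))*(-1/47888))*(49252 - 23696*2552) = (-4690 - 1/200*(-965)*(-1/47888))*(49252 - 60472192) = (-4690 + (193/40)*(-1/47888))*(-60422940) = (-4690 - 193/1915520)*(-60422940) = -8983788993/1915520*(-60422940) = 27141347164834971/95776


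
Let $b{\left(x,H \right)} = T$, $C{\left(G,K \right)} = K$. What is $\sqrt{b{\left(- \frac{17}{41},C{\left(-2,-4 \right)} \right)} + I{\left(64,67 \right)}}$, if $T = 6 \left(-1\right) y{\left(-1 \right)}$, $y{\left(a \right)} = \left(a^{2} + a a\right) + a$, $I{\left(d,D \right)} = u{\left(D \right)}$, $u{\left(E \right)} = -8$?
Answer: $i \sqrt{14} \approx 3.7417 i$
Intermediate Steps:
$I{\left(d,D \right)} = -8$
$y{\left(a \right)} = a + 2 a^{2}$ ($y{\left(a \right)} = \left(a^{2} + a^{2}\right) + a = 2 a^{2} + a = a + 2 a^{2}$)
$T = -6$ ($T = 6 \left(-1\right) \left(- (1 + 2 \left(-1\right))\right) = - 6 \left(- (1 - 2)\right) = - 6 \left(\left(-1\right) \left(-1\right)\right) = \left(-6\right) 1 = -6$)
$b{\left(x,H \right)} = -6$
$\sqrt{b{\left(- \frac{17}{41},C{\left(-2,-4 \right)} \right)} + I{\left(64,67 \right)}} = \sqrt{-6 - 8} = \sqrt{-14} = i \sqrt{14}$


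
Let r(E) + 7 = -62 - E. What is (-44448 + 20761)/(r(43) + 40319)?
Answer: -23687/40207 ≈ -0.58913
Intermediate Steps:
r(E) = -69 - E (r(E) = -7 + (-62 - E) = -69 - E)
(-44448 + 20761)/(r(43) + 40319) = (-44448 + 20761)/((-69 - 1*43) + 40319) = -23687/((-69 - 43) + 40319) = -23687/(-112 + 40319) = -23687/40207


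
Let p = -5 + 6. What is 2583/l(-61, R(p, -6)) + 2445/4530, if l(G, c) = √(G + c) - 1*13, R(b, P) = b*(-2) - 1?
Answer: -10102879/70366 - 20664*I/233 ≈ -143.58 - 88.687*I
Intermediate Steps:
p = 1
R(b, P) = -1 - 2*b (R(b, P) = -2*b - 1 = -1 - 2*b)
l(G, c) = -13 + √(G + c) (l(G, c) = √(G + c) - 13 = -13 + √(G + c))
2583/l(-61, R(p, -6)) + 2445/4530 = 2583/(-13 + √(-61 + (-1 - 2*1))) + 2445/4530 = 2583/(-13 + √(-61 + (-1 - 2))) + 2445*(1/4530) = 2583/(-13 + √(-61 - 3)) + 163/302 = 2583/(-13 + √(-64)) + 163/302 = 2583/(-13 + 8*I) + 163/302 = 2583*((-13 - 8*I)/233) + 163/302 = 2583*(-13 - 8*I)/233 + 163/302 = 163/302 + 2583*(-13 - 8*I)/233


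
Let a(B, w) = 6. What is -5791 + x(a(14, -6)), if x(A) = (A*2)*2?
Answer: -5767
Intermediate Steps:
x(A) = 4*A (x(A) = (2*A)*2 = 4*A)
-5791 + x(a(14, -6)) = -5791 + 4*6 = -5791 + 24 = -5767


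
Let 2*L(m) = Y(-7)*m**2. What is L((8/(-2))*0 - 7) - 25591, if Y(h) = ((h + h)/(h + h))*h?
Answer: -51525/2 ≈ -25763.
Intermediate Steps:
Y(h) = h (Y(h) = ((2*h)/((2*h)))*h = ((2*h)*(1/(2*h)))*h = 1*h = h)
L(m) = -7*m**2/2 (L(m) = (-7*m**2)/2 = -7*m**2/2)
L((8/(-2))*0 - 7) - 25591 = -7*((8/(-2))*0 - 7)**2/2 - 25591 = -7*((8*(-1/2))*0 - 7)**2/2 - 25591 = -7*(-4*0 - 7)**2/2 - 25591 = -7*(0 - 7)**2/2 - 25591 = -7/2*(-7)**2 - 25591 = -7/2*49 - 25591 = -343/2 - 25591 = -51525/2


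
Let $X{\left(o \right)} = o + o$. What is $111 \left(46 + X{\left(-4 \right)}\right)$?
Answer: $4218$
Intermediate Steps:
$X{\left(o \right)} = 2 o$
$111 \left(46 + X{\left(-4 \right)}\right) = 111 \left(46 + 2 \left(-4\right)\right) = 111 \left(46 - 8\right) = 111 \cdot 38 = 4218$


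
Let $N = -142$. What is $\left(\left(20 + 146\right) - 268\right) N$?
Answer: $14484$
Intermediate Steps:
$\left(\left(20 + 146\right) - 268\right) N = \left(\left(20 + 146\right) - 268\right) \left(-142\right) = \left(166 - 268\right) \left(-142\right) = \left(-102\right) \left(-142\right) = 14484$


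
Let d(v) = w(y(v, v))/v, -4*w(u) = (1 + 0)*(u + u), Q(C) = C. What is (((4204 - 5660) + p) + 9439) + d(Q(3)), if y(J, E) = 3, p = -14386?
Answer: -12807/2 ≈ -6403.5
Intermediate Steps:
w(u) = -u/2 (w(u) = -(1 + 0)*(u + u)/4 = -2*u/4 = -u/2)
d(v) = -3/(2*v) (d(v) = (-½*3)/v = -3/(2*v))
(((4204 - 5660) + p) + 9439) + d(Q(3)) = (((4204 - 5660) - 14386) + 9439) - 3/2/3 = ((-1456 - 14386) + 9439) - 3/2*⅓ = (-15842 + 9439) - ½ = -6403 - ½ = -12807/2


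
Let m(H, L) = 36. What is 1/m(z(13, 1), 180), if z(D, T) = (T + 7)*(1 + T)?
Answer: 1/36 ≈ 0.027778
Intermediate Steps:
z(D, T) = (1 + T)*(7 + T) (z(D, T) = (7 + T)*(1 + T) = (1 + T)*(7 + T))
1/m(z(13, 1), 180) = 1/36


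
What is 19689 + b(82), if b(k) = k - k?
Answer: 19689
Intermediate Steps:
b(k) = 0
19689 + b(82) = 19689 + 0 = 19689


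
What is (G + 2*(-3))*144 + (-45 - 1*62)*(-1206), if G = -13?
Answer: 126306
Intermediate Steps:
(G + 2*(-3))*144 + (-45 - 1*62)*(-1206) = (-13 + 2*(-3))*144 + (-45 - 1*62)*(-1206) = (-13 - 6)*144 + (-45 - 62)*(-1206) = -19*144 - 107*(-1206) = -2736 + 129042 = 126306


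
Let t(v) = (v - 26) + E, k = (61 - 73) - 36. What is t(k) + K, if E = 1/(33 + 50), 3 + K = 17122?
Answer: 1414736/83 ≈ 17045.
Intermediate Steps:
K = 17119 (K = -3 + 17122 = 17119)
E = 1/83 ≈ 0.012048
k = -48 (k = -12 - 36 = -48)
t(v) = -2157/83 + v (t(v) = (v - 26) + 1/83 = (-26 + v) + 1/83 = -2157/83 + v)
t(k) + K = (-2157/83 - 48) + 17119 = -6141/83 + 17119 = 1414736/83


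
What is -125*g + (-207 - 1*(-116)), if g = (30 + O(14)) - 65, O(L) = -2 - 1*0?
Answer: 4534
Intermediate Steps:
O(L) = -2 (O(L) = -2 + 0 = -2)
g = -37 (g = (30 - 2) - 65 = 28 - 65 = -37)
-125*g + (-207 - 1*(-116)) = -125*(-37) + (-207 - 1*(-116)) = 4625 + (-207 + 116) = 4625 - 91 = 4534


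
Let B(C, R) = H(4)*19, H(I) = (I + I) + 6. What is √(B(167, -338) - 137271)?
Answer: I*√137005 ≈ 370.14*I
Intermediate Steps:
H(I) = 6 + 2*I (H(I) = 2*I + 6 = 6 + 2*I)
B(C, R) = 266 (B(C, R) = (6 + 2*4)*19 = (6 + 8)*19 = 14*19 = 266)
√(B(167, -338) - 137271) = √(266 - 137271) = √(-137005) = I*√137005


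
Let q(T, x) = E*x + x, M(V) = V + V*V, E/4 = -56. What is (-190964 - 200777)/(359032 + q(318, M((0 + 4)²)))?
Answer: -391741/298376 ≈ -1.3129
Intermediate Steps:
E = -224 (E = 4*(-56) = -224)
M(V) = V + V²
q(T, x) = -223*x (q(T, x) = -224*x + x = -223*x)
(-190964 - 200777)/(359032 + q(318, M((0 + 4)²))) = (-190964 - 200777)/(359032 - 223*(0 + 4)²*(1 + (0 + 4)²)) = -391741/(359032 - 223*4²*(1 + 4²)) = -391741/(359032 - 3568*(1 + 16)) = -391741/(359032 - 3568*17) = -391741/(359032 - 223*272) = -391741/(359032 - 60656) = -391741/298376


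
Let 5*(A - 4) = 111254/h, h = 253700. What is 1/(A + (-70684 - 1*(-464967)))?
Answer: 634250/250076585377 ≈ 2.5362e-6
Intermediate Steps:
A = 2592627/634250 (A = 4 + (111254/253700)/5 = 4 + (111254*(1/253700))/5 = 4 + (⅕)*(55627/126850) = 4 + 55627/634250 = 2592627/634250 ≈ 4.0877)
1/(A + (-70684 - 1*(-464967))) = 1/(2592627/634250 + (-70684 - 1*(-464967))) = 1/(2592627/634250 + (-70684 + 464967)) = 1/(2592627/634250 + 394283) = 1/(250076585377/634250) = 634250/250076585377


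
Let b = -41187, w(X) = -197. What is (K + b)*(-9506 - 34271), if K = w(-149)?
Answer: 1811667368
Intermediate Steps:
K = -197
(K + b)*(-9506 - 34271) = (-197 - 41187)*(-9506 - 34271) = -41384*(-43777) = 1811667368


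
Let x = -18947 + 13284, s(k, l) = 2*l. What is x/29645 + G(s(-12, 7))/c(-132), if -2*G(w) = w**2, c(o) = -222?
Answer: 117716/470085 ≈ 0.25041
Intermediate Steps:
x = -5663
G(w) = -w**2/2
x/29645 + G(s(-12, 7))/c(-132) = -5663/29645 - (2*7)**2/2/(-222) = -5663*1/29645 - 1/2*14**2*(-1/222) = -809/4235 - 1/2*196*(-1/222) = -809/4235 - 98*(-1/222) = -809/4235 + 49/111 = 117716/470085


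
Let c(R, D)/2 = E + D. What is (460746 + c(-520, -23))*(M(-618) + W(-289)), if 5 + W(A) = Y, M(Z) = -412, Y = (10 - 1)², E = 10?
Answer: -154801920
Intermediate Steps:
c(R, D) = 20 + 2*D (c(R, D) = 2*(10 + D) = 20 + 2*D)
Y = 81 (Y = 9² = 81)
W(A) = 76 (W(A) = -5 + 81 = 76)
(460746 + c(-520, -23))*(M(-618) + W(-289)) = (460746 + (20 + 2*(-23)))*(-412 + 76) = (460746 + (20 - 46))*(-336) = (460746 - 26)*(-336) = 460720*(-336) = -154801920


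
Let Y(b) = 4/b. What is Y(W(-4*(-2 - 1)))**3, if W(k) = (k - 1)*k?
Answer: 1/35937 ≈ 2.7826e-5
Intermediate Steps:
W(k) = k*(-1 + k) (W(k) = (-1 + k)*k = k*(-1 + k))
Y(W(-4*(-2 - 1)))**3 = (4/(((-4*(-2 - 1))*(-1 - 4*(-2 - 1)))))**3 = (4/(((-4*(-3))*(-1 - 4*(-3)))))**3 = (4/((12*(-1 + 12))))**3 = (4/((12*11)))**3 = (4/132)**3 = (4*(1/132))**3 = (1/33)**3 = 1/35937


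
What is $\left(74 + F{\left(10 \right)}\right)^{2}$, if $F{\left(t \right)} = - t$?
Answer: $4096$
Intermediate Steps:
$\left(74 + F{\left(10 \right)}\right)^{2} = \left(74 - 10\right)^{2} = 64^{2} = 4096$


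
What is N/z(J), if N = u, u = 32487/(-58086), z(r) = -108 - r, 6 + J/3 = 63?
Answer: 1547/771714 ≈ 0.0020046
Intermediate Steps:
J = 171 (J = -18 + 3*63 = -18 + 189 = 171)
u = -1547/2766 (u = 32487*(-1/58086) = -1547/2766 ≈ -0.55929)
N = -1547/2766 ≈ -0.55929
N/z(J) = -1547/(2766*(-108 - 1*171)) = -1547/(2766*(-108 - 171)) = -1547/2766/(-279) = -1547/2766*(-1/279) = 1547/771714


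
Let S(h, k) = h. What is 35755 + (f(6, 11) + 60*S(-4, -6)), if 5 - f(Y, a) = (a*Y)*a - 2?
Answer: 34796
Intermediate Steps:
f(Y, a) = 7 - Y*a² (f(Y, a) = 5 - ((a*Y)*a - 2) = 5 - ((Y*a)*a - 2) = 5 - (Y*a² - 2) = 5 - (-2 + Y*a²) = 5 + (2 - Y*a²) = 7 - Y*a²)
35755 + (f(6, 11) + 60*S(-4, -6)) = 35755 + ((7 - 1*6*11²) + 60*(-4)) = 35755 + ((7 - 1*6*121) - 240) = 35755 + ((7 - 726) - 240) = 35755 + (-719 - 240) = 35755 - 959 = 34796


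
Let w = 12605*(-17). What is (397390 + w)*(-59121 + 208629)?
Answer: 27375662340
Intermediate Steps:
w = -214285
(397390 + w)*(-59121 + 208629) = (397390 - 214285)*(-59121 + 208629) = 183105*149508 = 27375662340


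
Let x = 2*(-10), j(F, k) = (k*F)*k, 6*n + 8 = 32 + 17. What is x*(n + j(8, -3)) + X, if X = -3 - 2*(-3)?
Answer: -4721/3 ≈ -1573.7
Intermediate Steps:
n = 41/6 (n = -4/3 + (32 + 17)/6 = -4/3 + (⅙)*49 = -4/3 + 49/6 = 41/6 ≈ 6.8333)
j(F, k) = F*k² (j(F, k) = (F*k)*k = F*k²)
X = 3 (X = -3 + 6 = 3)
x = -20
x*(n + j(8, -3)) + X = -20*(41/6 + 8*(-3)²) + 3 = -20*(41/6 + 8*9) + 3 = -20*(41/6 + 72) + 3 = -20*473/6 + 3 = -4730/3 + 3 = -4721/3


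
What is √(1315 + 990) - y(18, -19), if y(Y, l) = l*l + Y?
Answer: -379 + √2305 ≈ -330.99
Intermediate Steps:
y(Y, l) = Y + l² (y(Y, l) = l² + Y = Y + l²)
√(1315 + 990) - y(18, -19) = √(1315 + 990) - (18 + (-19)²) = √2305 - (18 + 361) = √2305 - 1*379 = √2305 - 379 = -379 + √2305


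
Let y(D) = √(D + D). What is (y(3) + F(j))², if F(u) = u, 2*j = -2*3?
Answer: (3 - √6)² ≈ 0.30306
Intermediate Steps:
j = -3 (j = (-2*3)/2 = (½)*(-6) = -3)
y(D) = √2*√D (y(D) = √(2*D) = √2*√D)
(y(3) + F(j))² = (√2*√3 - 3)² = (√6 - 3)² = (-3 + √6)²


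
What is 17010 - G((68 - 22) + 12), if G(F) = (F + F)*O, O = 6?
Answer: 16314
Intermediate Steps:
G(F) = 12*F (G(F) = (F + F)*6 = (2*F)*6 = 12*F)
17010 - G((68 - 22) + 12) = 17010 - 12*((68 - 22) + 12) = 17010 - 12*(46 + 12) = 17010 - 12*58 = 17010 - 1*696 = 17010 - 696 = 16314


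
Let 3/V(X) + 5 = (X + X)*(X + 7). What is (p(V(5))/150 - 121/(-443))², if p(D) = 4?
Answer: 99221521/1103900625 ≈ 0.089883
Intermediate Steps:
V(X) = 3/(-5 + 2*X*(7 + X)) (V(X) = 3/(-5 + (X + X)*(X + 7)) = 3/(-5 + (2*X)*(7 + X)) = 3/(-5 + 2*X*(7 + X)))
(p(V(5))/150 - 121/(-443))² = (4/150 - 121/(-443))² = (4*(1/150) - 121*(-1/443))² = (2/75 + 121/443)² = (9961/33225)² = 99221521/1103900625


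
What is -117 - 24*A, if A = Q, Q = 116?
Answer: -2901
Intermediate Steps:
A = 116
-117 - 24*A = -117 - 24*116 = -117 - 2784 = -2901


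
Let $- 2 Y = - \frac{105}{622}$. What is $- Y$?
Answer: $- \frac{105}{1244} \approx -0.084405$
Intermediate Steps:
$Y = \frac{105}{1244}$ ($Y = - \frac{\left(-105\right) \frac{1}{622}}{2} = \left(- \frac{1}{2}\right) \left(- \frac{105}{622}\right) = \frac{105}{1244} \approx 0.084405$)
$- Y = \left(-1\right) \frac{105}{1244} = - \frac{105}{1244}$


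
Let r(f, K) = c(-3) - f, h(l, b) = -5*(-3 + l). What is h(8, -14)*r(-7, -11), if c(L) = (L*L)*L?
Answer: 500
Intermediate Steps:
h(l, b) = 15 - 5*l
c(L) = L**3 (c(L) = L**2*L = L**3)
r(f, K) = -27 - f (r(f, K) = (-3)**3 - f = -27 - f)
h(8, -14)*r(-7, -11) = (15 - 5*8)*(-27 - 1*(-7)) = (15 - 40)*(-27 + 7) = -25*(-20) = 500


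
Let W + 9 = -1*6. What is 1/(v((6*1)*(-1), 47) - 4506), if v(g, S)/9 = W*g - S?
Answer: -1/4119 ≈ -0.00024278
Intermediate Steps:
W = -15 (W = -9 - 1*6 = -9 - 6 = -15)
v(g, S) = -135*g - 9*S (v(g, S) = 9*(-15*g - S) = 9*(-S - 15*g) = -135*g - 9*S)
1/(v((6*1)*(-1), 47) - 4506) = 1/((-135*6*1*(-1) - 9*47) - 4506) = 1/((-810*(-1) - 423) - 4506) = 1/((-135*(-6) - 423) - 4506) = 1/((810 - 423) - 4506) = 1/(387 - 4506) = 1/(-4119) = -1/4119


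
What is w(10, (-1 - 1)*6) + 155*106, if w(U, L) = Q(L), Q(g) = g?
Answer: 16418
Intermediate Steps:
w(U, L) = L
w(10, (-1 - 1)*6) + 155*106 = (-1 - 1)*6 + 155*106 = -2*6 + 16430 = -12 + 16430 = 16418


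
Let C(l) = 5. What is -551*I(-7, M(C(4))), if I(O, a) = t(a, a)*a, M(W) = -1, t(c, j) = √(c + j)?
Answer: 551*I*√2 ≈ 779.23*I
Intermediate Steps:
I(O, a) = √2*a^(3/2) (I(O, a) = √(a + a)*a = √(2*a)*a = (√2*√a)*a = √2*a^(3/2))
-551*I(-7, M(C(4))) = -551*√2*(-1)^(3/2) = -551*√2*(-I) = -(-551)*I*√2 = 551*I*√2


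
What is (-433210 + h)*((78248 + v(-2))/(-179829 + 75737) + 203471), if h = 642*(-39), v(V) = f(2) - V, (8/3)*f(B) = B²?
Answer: -2426380208472241/26023 ≈ -9.3240e+10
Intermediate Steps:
f(B) = 3*B²/8
v(V) = 3/2 - V (v(V) = (3/8)*2² - V = (3/8)*4 - V = 3/2 - V)
h = -25038
(-433210 + h)*((78248 + v(-2))/(-179829 + 75737) + 203471) = (-433210 - 25038)*((78248 + (3/2 - 1*(-2)))/(-179829 + 75737) + 203471) = -458248*((78248 + (3/2 + 2))/(-104092) + 203471) = -458248*((78248 + 7/2)*(-1/104092) + 203471) = -458248*((156503/2)*(-1/104092) + 203471) = -458248*(-156503/208184 + 203471) = -458248*42359250161/208184 = -2426380208472241/26023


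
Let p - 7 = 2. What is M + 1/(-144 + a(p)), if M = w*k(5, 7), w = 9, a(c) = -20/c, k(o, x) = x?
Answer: 82899/1316 ≈ 62.993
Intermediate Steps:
p = 9 (p = 7 + 2 = 9)
M = 63 (M = 9*7 = 63)
M + 1/(-144 + a(p)) = 63 + 1/(-144 - 20/9) = 63 + 1/(-1316/9) = 63 - 9/1316 = 82899/1316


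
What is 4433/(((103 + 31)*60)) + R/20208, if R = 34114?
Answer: 631699/282070 ≈ 2.2395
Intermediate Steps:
4433/(((103 + 31)*60)) + R/20208 = 4433/(((103 + 31)*60)) + 34114/20208 = 4433/((134*60)) + 34114*(1/20208) = 4433/8040 + 17057/10104 = 631699/282070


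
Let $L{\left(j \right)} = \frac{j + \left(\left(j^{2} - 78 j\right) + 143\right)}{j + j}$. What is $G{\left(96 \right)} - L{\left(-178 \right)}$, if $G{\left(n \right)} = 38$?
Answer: $\frac{59061}{356} \approx 165.9$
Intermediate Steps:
$L{\left(j \right)} = \frac{143 + j^{2} - 77 j}{2 j}$ ($L{\left(j \right)} = \frac{j + \left(143 + j^{2} - 78 j\right)}{2 j} = \left(143 + j^{2} - 77 j\right) \frac{1}{2 j} = \frac{143 + j^{2} - 77 j}{2 j}$)
$G{\left(96 \right)} - L{\left(-178 \right)} = 38 - \frac{143 - 178 \left(-77 - 178\right)}{2 \left(-178\right)} = 38 - \frac{1}{2} \left(- \frac{1}{178}\right) \left(143 - -45390\right) = 38 - \frac{1}{2} \left(- \frac{1}{178}\right) \left(143 + 45390\right) = 38 - \frac{1}{2} \left(- \frac{1}{178}\right) 45533 = 38 - - \frac{45533}{356} = 38 + \frac{45533}{356} = \frac{59061}{356}$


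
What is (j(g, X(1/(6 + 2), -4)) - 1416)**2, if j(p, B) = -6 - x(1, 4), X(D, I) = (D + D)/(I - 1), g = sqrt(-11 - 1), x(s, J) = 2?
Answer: 2027776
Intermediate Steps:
g = 2*I*sqrt(3) (g = sqrt(-12) = 2*I*sqrt(3) ≈ 3.4641*I)
X(D, I) = 2*D/(-1 + I) (X(D, I) = (2*D)/(-1 + I) = 2*D/(-1 + I))
j(p, B) = -8 (j(p, B) = -6 - 1*2 = -6 - 2 = -8)
(j(g, X(1/(6 + 2), -4)) - 1416)**2 = (-8 - 1416)**2 = (-1424)**2 = 2027776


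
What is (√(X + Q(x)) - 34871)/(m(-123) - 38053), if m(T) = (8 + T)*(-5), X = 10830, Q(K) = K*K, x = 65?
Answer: 34871/37478 - √15055/37478 ≈ 0.92717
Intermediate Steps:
Q(K) = K²
m(T) = -40 - 5*T
(√(X + Q(x)) - 34871)/(m(-123) - 38053) = (√(10830 + 65²) - 34871)/((-40 - 5*(-123)) - 38053) = (√(10830 + 4225) - 34871)/((-40 + 615) - 38053) = (√15055 - 34871)/(575 - 38053) = (-34871 + √15055)/(-37478) = (-34871 + √15055)*(-1/37478) = 34871/37478 - √15055/37478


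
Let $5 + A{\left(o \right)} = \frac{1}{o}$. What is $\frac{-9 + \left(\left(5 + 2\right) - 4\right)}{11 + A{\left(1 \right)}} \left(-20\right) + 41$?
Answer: $\frac{407}{7} \approx 58.143$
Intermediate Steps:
$A{\left(o \right)} = -5 + \frac{1}{o}$
$\frac{-9 + \left(\left(5 + 2\right) - 4\right)}{11 + A{\left(1 \right)}} \left(-20\right) + 41 = \frac{-9 + \left(\left(5 + 2\right) - 4\right)}{11 - \left(5 - 1^{-1}\right)} \left(-20\right) + 41 = \frac{-9 + \left(7 - 4\right)}{11 + \left(-5 + 1\right)} \left(-20\right) + 41 = \frac{-9 + 3}{11 - 4} \left(-20\right) + 41 = - \frac{6}{7} \left(-20\right) + 41 = \left(-6\right) \frac{1}{7} \left(-20\right) + 41 = \left(- \frac{6}{7}\right) \left(-20\right) + 41 = \frac{120}{7} + 41 = \frac{407}{7}$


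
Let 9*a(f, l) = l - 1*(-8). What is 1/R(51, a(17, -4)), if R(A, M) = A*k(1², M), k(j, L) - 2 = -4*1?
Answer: -1/102 ≈ -0.0098039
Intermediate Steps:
a(f, l) = 8/9 + l/9 (a(f, l) = (l - 1*(-8))/9 = (l + 8)/9 = (8 + l)/9 = 8/9 + l/9)
k(j, L) = -2 (k(j, L) = 2 - 4*1 = 2 - 4 = -2)
R(A, M) = -2*A (R(A, M) = A*(-2) = -2*A)
1/R(51, a(17, -4)) = 1/(-2*51) = 1/(-102) = -1/102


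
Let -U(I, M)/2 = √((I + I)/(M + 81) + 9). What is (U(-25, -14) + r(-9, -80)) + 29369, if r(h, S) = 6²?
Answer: 29405 - 2*√37051/67 ≈ 29399.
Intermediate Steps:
r(h, S) = 36
U(I, M) = -2*√(9 + 2*I/(81 + M)) (U(I, M) = -2*√((I + I)/(M + 81) + 9) = -2*√((2*I)/(81 + M) + 9) = -2*√(2*I/(81 + M) + 9) = -2*√(9 + 2*I/(81 + M)))
(U(-25, -14) + r(-9, -80)) + 29369 = (-2*√(729 + 2*(-25) + 9*(-14))/√(81 - 14) + 36) + 29369 = (-2*√67*√(729 - 50 - 126)/67 + 36) + 29369 = (-2*√37051/67 + 36) + 29369 = (36 - 2*√37051/67) + 29369 = 29405 - 2*√37051/67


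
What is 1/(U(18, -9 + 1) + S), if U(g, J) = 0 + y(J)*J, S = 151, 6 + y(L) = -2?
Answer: 1/215 ≈ 0.0046512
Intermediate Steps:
y(L) = -8 (y(L) = -6 - 2 = -8)
U(g, J) = -8*J (U(g, J) = 0 - 8*J = -8*J)
1/(U(18, -9 + 1) + S) = 1/(-8*(-9 + 1) + 151) = 1/(-8*(-8) + 151) = 1/(64 + 151) = 1/215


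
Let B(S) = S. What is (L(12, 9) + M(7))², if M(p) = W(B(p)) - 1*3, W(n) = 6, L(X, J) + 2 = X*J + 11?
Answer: 14400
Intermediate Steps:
L(X, J) = 9 + J*X (L(X, J) = -2 + (X*J + 11) = -2 + (J*X + 11) = -2 + (11 + J*X) = 9 + J*X)
M(p) = 3 (M(p) = 6 - 1*3 = 6 - 3 = 3)
(L(12, 9) + M(7))² = ((9 + 9*12) + 3)² = ((9 + 108) + 3)² = (117 + 3)² = 120² = 14400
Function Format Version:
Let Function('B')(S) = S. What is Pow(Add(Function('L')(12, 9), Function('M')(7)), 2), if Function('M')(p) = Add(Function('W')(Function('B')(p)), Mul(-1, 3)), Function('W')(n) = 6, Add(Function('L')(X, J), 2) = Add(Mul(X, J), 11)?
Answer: 14400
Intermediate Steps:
Function('L')(X, J) = Add(9, Mul(J, X)) (Function('L')(X, J) = Add(-2, Add(Mul(X, J), 11)) = Add(-2, Add(Mul(J, X), 11)) = Add(-2, Add(11, Mul(J, X))) = Add(9, Mul(J, X)))
Function('M')(p) = 3 (Function('M')(p) = Add(6, Mul(-1, 3)) = Add(6, -3) = 3)
Pow(Add(Function('L')(12, 9), Function('M')(7)), 2) = Pow(Add(Add(9, Mul(9, 12)), 3), 2) = Pow(Add(Add(9, 108), 3), 2) = Pow(Add(117, 3), 2) = Pow(120, 2) = 14400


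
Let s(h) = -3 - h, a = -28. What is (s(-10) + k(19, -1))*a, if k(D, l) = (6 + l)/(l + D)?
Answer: -1834/9 ≈ -203.78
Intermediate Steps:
k(D, l) = (6 + l)/(D + l)
(s(-10) + k(19, -1))*a = ((-3 - 1*(-10)) + (6 - 1)/(19 - 1))*(-28) = ((-3 + 10) + 5/18)*(-28) = (7 + (1/18)*5)*(-28) = (7 + 5/18)*(-28) = (131/18)*(-28) = -1834/9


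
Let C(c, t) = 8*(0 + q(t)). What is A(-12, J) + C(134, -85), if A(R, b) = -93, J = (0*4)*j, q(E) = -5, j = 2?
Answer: -133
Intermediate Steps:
J = 0 (J = (0*4)*2 = 0*2 = 0)
C(c, t) = -40 (C(c, t) = 8*(0 - 5) = 8*(-5) = -40)
A(-12, J) + C(134, -85) = -93 - 40 = -133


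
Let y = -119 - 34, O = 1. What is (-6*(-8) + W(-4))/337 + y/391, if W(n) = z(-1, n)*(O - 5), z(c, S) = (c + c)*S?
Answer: -2665/7751 ≈ -0.34383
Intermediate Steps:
z(c, S) = 2*S*c (z(c, S) = (2*c)*S = 2*S*c)
y = -153
W(n) = 8*n (W(n) = (2*n*(-1))*(1 - 5) = -2*n*(-4) = 8*n)
(-6*(-8) + W(-4))/337 + y/391 = (-6*(-8) + 8*(-4))/337 - 153/391 = (48 - 32)*(1/337) - 153*1/391 = 16*(1/337) - 9/23 = 16/337 - 9/23 = -2665/7751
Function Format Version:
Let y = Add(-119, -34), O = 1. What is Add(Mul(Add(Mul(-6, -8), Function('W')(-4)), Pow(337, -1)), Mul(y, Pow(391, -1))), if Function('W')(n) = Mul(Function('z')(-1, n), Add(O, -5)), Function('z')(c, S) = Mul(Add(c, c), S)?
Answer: Rational(-2665, 7751) ≈ -0.34383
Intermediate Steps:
Function('z')(c, S) = Mul(2, S, c) (Function('z')(c, S) = Mul(Mul(2, c), S) = Mul(2, S, c))
y = -153
Function('W')(n) = Mul(8, n) (Function('W')(n) = Mul(Mul(2, n, -1), Add(1, -5)) = Mul(Mul(-2, n), -4) = Mul(8, n))
Add(Mul(Add(Mul(-6, -8), Function('W')(-4)), Pow(337, -1)), Mul(y, Pow(391, -1))) = Add(Mul(Add(Mul(-6, -8), Mul(8, -4)), Pow(337, -1)), Mul(-153, Pow(391, -1))) = Add(Mul(Add(48, -32), Rational(1, 337)), Mul(-153, Rational(1, 391))) = Add(Mul(16, Rational(1, 337)), Rational(-9, 23)) = Add(Rational(16, 337), Rational(-9, 23)) = Rational(-2665, 7751)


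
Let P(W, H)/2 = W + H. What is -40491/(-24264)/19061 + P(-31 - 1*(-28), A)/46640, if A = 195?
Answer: 1246437529/149797349240 ≈ 0.0083208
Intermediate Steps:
P(W, H) = 2*H + 2*W (P(W, H) = 2*(W + H) = 2*(H + W) = 2*H + 2*W)
-40491/(-24264)/19061 + P(-31 - 1*(-28), A)/46640 = -40491/(-24264)/19061 + (2*195 + 2*(-31 - 1*(-28)))/46640 = -40491*(-1/24264)*(1/19061) + (390 + 2*(-31 + 28))*(1/46640) = (4499/2696)*(1/19061) + (390 + 2*(-3))*(1/46640) = 4499/51388456 + (390 - 6)*(1/46640) = 4499/51388456 + 384*(1/46640) = 4499/51388456 + 24/2915 = 1246437529/149797349240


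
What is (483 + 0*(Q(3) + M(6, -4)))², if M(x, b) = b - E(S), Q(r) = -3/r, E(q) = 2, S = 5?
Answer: 233289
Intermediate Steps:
M(x, b) = -2 + b (M(x, b) = b - 1*2 = b - 2 = -2 + b)
(483 + 0*(Q(3) + M(6, -4)))² = (483 + 0*(-3/3 + (-2 - 4)))² = (483 + 0*(-3*⅓ - 6))² = (483 + 0*(-1 - 6))² = (483 + 0*(-7))² = (483 + 0)² = 483² = 233289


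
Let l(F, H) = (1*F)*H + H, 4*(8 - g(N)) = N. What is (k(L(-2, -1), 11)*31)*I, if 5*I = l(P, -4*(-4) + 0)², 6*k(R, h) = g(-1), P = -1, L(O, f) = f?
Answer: 0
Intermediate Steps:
g(N) = 8 - N/4
l(F, H) = H + F*H (l(F, H) = F*H + H = H + F*H)
k(R, h) = 11/8 (k(R, h) = (8 - ¼*(-1))/6 = (8 + ¼)/6 = (⅙)*(33/4) = 11/8)
I = 0 (I = ((-4*(-4) + 0)*(1 - 1))²/5 = ((16 + 0)*0)²/5 = (16*0)²/5 = (⅕)*0² = (⅕)*0 = 0)
(k(L(-2, -1), 11)*31)*I = ((11/8)*31)*0 = (341/8)*0 = 0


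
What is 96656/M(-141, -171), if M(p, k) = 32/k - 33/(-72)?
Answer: 18889344/53 ≈ 3.5640e+5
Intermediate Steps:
M(p, k) = 11/24 + 32/k (M(p, k) = 32/k - 33*(-1/72) = 32/k + 11/24 = 11/24 + 32/k)
96656/M(-141, -171) = 96656/(11/24 + 32/(-171)) = 96656/(11/24 + 32*(-1/171)) = 96656/(11/24 - 32/171) = 96656/(371/1368) = 96656*(1368/371) = 18889344/53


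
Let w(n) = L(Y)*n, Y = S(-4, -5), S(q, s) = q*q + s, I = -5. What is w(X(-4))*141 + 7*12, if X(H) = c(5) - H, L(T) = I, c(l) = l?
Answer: -6261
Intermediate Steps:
S(q, s) = s + q**2 (S(q, s) = q**2 + s = s + q**2)
Y = 11 (Y = -5 + (-4)**2 = -5 + 16 = 11)
L(T) = -5
X(H) = 5 - H
w(n) = -5*n
w(X(-4))*141 + 7*12 = -5*(5 - 1*(-4))*141 + 7*12 = -5*(5 + 4)*141 + 84 = -5*9*141 + 84 = -45*141 + 84 = -6345 + 84 = -6261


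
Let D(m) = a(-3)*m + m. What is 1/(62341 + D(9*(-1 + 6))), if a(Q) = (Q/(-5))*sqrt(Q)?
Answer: 62386/3892015183 - 27*I*sqrt(3)/3892015183 ≈ 1.6029e-5 - 1.2016e-8*I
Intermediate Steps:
a(Q) = -Q**(3/2)/5 (a(Q) = (Q*(-1/5))*sqrt(Q) = (-Q/5)*sqrt(Q) = -Q**(3/2)/5)
D(m) = m + 3*I*m*sqrt(3)/5 (D(m) = (-(-3)*I*sqrt(3)/5)*m + m = (3*I*sqrt(3)/5)*m + m = 3*I*m*sqrt(3)/5 + m = m + 3*I*m*sqrt(3)/5)
1/(62341 + D(9*(-1 + 6))) = 1/(62341 + (9*(-1 + 6))*(5 + 3*I*sqrt(3))/5) = 1/(62341 + (9*5)*(5 + 3*I*sqrt(3))/5) = 1/(62341 + (1/5)*45*(5 + 3*I*sqrt(3))) = 1/(62341 + (45 + 27*I*sqrt(3))) = 1/(62386 + 27*I*sqrt(3))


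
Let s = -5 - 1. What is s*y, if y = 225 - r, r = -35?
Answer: -1560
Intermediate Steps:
y = 260 (y = 225 - 1*(-35) = 225 + 35 = 260)
s = -6
s*y = -6*260 = -1560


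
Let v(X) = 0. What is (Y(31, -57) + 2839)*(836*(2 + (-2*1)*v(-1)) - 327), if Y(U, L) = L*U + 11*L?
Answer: 598525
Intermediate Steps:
Y(U, L) = 11*L + L*U
(Y(31, -57) + 2839)*(836*(2 + (-2*1)*v(-1)) - 327) = (-57*(11 + 31) + 2839)*(836*(2 - 2*1*0) - 327) = (-57*42 + 2839)*(836*(2 - 2*0) - 327) = (-2394 + 2839)*(836*(2 + 0) - 327) = 445*(836*2 - 327) = 445*(1672 - 327) = 445*1345 = 598525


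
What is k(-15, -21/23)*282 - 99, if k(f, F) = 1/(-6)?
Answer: -146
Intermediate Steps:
k(f, F) = -⅙
k(-15, -21/23)*282 - 99 = -⅙*282 - 99 = -47 - 99 = -146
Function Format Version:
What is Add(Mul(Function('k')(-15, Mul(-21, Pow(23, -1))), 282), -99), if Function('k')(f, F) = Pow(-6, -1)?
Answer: -146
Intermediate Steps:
Function('k')(f, F) = Rational(-1, 6)
Add(Mul(Function('k')(-15, Mul(-21, Pow(23, -1))), 282), -99) = Add(Mul(Rational(-1, 6), 282), -99) = Add(-47, -99) = -146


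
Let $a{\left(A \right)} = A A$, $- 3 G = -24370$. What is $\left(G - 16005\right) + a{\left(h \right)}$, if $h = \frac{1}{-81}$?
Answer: $- \frac{51711614}{6561} \approx -7881.7$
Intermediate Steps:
$G = \frac{24370}{3}$ ($G = \left(- \frac{1}{3}\right) \left(-24370\right) = \frac{24370}{3} \approx 8123.3$)
$h = - \frac{1}{81} \approx -0.012346$
$a{\left(A \right)} = A^{2}$
$\left(G - 16005\right) + a{\left(h \right)} = \left(\frac{24370}{3} - 16005\right) + \left(- \frac{1}{81}\right)^{2} = - \frac{23645}{3} + \frac{1}{6561} = - \frac{51711614}{6561}$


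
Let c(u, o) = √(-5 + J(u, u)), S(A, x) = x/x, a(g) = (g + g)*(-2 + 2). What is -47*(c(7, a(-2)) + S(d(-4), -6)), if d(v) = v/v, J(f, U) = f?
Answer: -47 - 47*√2 ≈ -113.47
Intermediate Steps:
d(v) = 1
a(g) = 0 (a(g) = (2*g)*0 = 0)
S(A, x) = 1
c(u, o) = √(-5 + u)
-47*(c(7, a(-2)) + S(d(-4), -6)) = -47*(√(-5 + 7) + 1) = -47*(√2 + 1) = -47*(1 + √2) = -47 - 47*√2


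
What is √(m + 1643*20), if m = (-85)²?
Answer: √40085 ≈ 200.21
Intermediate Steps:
m = 7225
√(m + 1643*20) = √(7225 + 1643*20) = √(7225 + 32860) = √40085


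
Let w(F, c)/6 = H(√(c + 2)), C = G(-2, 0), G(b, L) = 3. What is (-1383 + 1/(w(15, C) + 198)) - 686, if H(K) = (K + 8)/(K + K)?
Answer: -138918532/67143 - 8*√5/67143 ≈ -2069.0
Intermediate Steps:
C = 3
H(K) = (8 + K)/(2*K) (H(K) = (8 + K)/((2*K)) = (8 + K)*(1/(2*K)) = (8 + K)/(2*K))
w(F, c) = 3*(8 + √(2 + c))/√(2 + c) (w(F, c) = 6*((8 + √(c + 2))/(2*(√(c + 2)))) = 6*((8 + √(2 + c))/(2*(√(2 + c)))) = 6*((8 + √(2 + c))/(2*√(2 + c))) = 3*(8 + √(2 + c))/√(2 + c))
(-1383 + 1/(w(15, C) + 198)) - 686 = (-1383 + 1/((3 + 24/√(2 + 3)) + 198)) - 686 = (-1383 + 1/((3 + 24/√5) + 198)) - 686 = (-1383 + 1/((3 + 24*(√5/5)) + 198)) - 686 = (-1383 + 1/((3 + 24*√5/5) + 198)) - 686 = (-1383 + 1/(201 + 24*√5/5)) - 686 = -2069 + 1/(201 + 24*√5/5)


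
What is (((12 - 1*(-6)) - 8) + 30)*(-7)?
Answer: -280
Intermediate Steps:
(((12 - 1*(-6)) - 8) + 30)*(-7) = (((12 + 6) - 8) + 30)*(-7) = ((18 - 8) + 30)*(-7) = (10 + 30)*(-7) = 40*(-7) = -280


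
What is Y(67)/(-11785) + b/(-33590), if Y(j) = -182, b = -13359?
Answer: 32709839/79171630 ≈ 0.41315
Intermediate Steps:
Y(67)/(-11785) + b/(-33590) = -182/(-11785) - 13359/(-33590) = -182*(-1/11785) - 13359*(-1/33590) = 182/11785 + 13359/33590 = 32709839/79171630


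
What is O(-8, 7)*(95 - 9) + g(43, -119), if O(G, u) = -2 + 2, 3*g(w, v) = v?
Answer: -119/3 ≈ -39.667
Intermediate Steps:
g(w, v) = v/3
O(G, u) = 0
O(-8, 7)*(95 - 9) + g(43, -119) = 0*(95 - 9) + (⅓)*(-119) = 0*86 - 119/3 = 0 - 119/3 = -119/3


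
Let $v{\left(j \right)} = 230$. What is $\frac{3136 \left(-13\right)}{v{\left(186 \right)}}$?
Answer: $- \frac{20384}{115} \approx -177.25$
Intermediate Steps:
$\frac{3136 \left(-13\right)}{v{\left(186 \right)}} = \frac{3136 \left(-13\right)}{230} = \left(-40768\right) \frac{1}{230} = - \frac{20384}{115}$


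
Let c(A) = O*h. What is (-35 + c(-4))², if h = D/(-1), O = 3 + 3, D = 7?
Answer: 5929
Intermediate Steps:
O = 6
h = -7 (h = 7/(-1) = 7*(-1) = -7)
c(A) = -42 (c(A) = 6*(-7) = -42)
(-35 + c(-4))² = (-35 - 42)² = (-77)² = 5929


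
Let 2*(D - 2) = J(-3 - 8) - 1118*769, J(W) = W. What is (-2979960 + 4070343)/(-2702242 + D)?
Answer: -2180766/6264233 ≈ -0.34813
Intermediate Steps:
D = -859749/2 (D = 2 + ((-3 - 8) - 1118*769)/2 = 2 + (-11 - 859742)/2 = 2 + (1/2)*(-859753) = 2 - 859753/2 = -859749/2 ≈ -4.2987e+5)
(-2979960 + 4070343)/(-2702242 + D) = (-2979960 + 4070343)/(-2702242 - 859749/2) = 1090383/(-6264233/2) = 1090383*(-2/6264233) = -2180766/6264233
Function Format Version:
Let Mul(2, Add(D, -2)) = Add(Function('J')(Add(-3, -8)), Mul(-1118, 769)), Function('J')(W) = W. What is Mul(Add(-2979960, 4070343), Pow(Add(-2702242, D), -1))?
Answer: Rational(-2180766, 6264233) ≈ -0.34813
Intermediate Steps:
D = Rational(-859749, 2) (D = Add(2, Mul(Rational(1, 2), Add(Add(-3, -8), Mul(-1118, 769)))) = Add(2, Mul(Rational(1, 2), Add(-11, -859742))) = Add(2, Mul(Rational(1, 2), -859753)) = Add(2, Rational(-859753, 2)) = Rational(-859749, 2) ≈ -4.2987e+5)
Mul(Add(-2979960, 4070343), Pow(Add(-2702242, D), -1)) = Mul(Add(-2979960, 4070343), Pow(Add(-2702242, Rational(-859749, 2)), -1)) = Mul(1090383, Pow(Rational(-6264233, 2), -1)) = Mul(1090383, Rational(-2, 6264233)) = Rational(-2180766, 6264233)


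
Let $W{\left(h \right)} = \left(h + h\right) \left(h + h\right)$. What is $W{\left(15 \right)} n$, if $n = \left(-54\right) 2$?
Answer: $-97200$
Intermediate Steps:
$W{\left(h \right)} = 4 h^{2}$ ($W{\left(h \right)} = 2 h 2 h = 4 h^{2}$)
$n = -108$
$W{\left(15 \right)} n = 4 \cdot 15^{2} \left(-108\right) = 4 \cdot 225 \left(-108\right) = 900 \left(-108\right) = -97200$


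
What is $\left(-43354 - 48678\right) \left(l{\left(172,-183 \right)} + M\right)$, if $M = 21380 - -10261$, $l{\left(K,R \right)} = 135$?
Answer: $-2924408832$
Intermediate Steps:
$M = 31641$ ($M = 21380 + 10261 = 31641$)
$\left(-43354 - 48678\right) \left(l{\left(172,-183 \right)} + M\right) = \left(-43354 - 48678\right) \left(135 + 31641\right) = \left(-92032\right) 31776 = -2924408832$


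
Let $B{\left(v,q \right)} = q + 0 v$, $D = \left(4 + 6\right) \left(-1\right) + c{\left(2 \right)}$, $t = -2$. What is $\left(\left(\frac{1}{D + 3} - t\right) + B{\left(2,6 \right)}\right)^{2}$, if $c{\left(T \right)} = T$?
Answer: $\frac{1521}{25} \approx 60.84$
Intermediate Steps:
$D = -8$ ($D = \left(4 + 6\right) \left(-1\right) + 2 = 10 \left(-1\right) + 2 = -10 + 2 = -8$)
$B{\left(v,q \right)} = q$ ($B{\left(v,q \right)} = q + 0 = q$)
$\left(\left(\frac{1}{D + 3} - t\right) + B{\left(2,6 \right)}\right)^{2} = \left(\left(\frac{1}{-8 + 3} - -2\right) + 6\right)^{2} = \left(\left(\frac{1}{-5} + 2\right) + 6\right)^{2} = \left(\left(- \frac{1}{5} + 2\right) + 6\right)^{2} = \left(\frac{9}{5} + 6\right)^{2} = \left(\frac{39}{5}\right)^{2} = \frac{1521}{25}$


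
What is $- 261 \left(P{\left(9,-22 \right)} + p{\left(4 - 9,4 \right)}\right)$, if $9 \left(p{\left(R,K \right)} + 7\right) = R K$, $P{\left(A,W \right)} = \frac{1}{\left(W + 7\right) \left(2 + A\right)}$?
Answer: $\frac{132472}{55} \approx 2408.6$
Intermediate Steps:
$P{\left(A,W \right)} = \frac{1}{\left(2 + A\right) \left(7 + W\right)}$ ($P{\left(A,W \right)} = \frac{1}{\left(7 + W\right) \left(2 + A\right)} = \frac{1}{\left(2 + A\right) \left(7 + W\right)}$)
$p{\left(R,K \right)} = -7 + \frac{K R}{9}$ ($p{\left(R,K \right)} = -7 + \frac{R K}{9} = -7 + \frac{K R}{9}$)
$- 261 \left(P{\left(9,-22 \right)} + p{\left(4 - 9,4 \right)}\right) = - 261 \left(\frac{1}{14 + 2 \left(-22\right) + 7 \cdot 9 + 9 \left(-22\right)} - \left(7 - \frac{4 \left(4 - 9\right)}{9}\right)\right) = - 261 \left(\frac{1}{14 - 44 + 63 - 198} - \left(7 - - \frac{20}{9}\right)\right) = - 261 \left(\frac{1}{-165} - \frac{83}{9}\right) = - 261 \left(- \frac{1}{165} - \frac{83}{9}\right) = \left(-261\right) \left(- \frac{4568}{495}\right) = \frac{132472}{55}$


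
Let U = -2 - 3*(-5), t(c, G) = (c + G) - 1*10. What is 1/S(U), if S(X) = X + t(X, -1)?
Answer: 1/15 ≈ 0.066667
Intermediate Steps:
t(c, G) = -10 + G + c (t(c, G) = (G + c) - 10 = -10 + G + c)
U = 13 (U = -2 + 15 = 13)
S(X) = -11 + 2*X (S(X) = X + (-10 - 1 + X) = X + (-11 + X) = -11 + 2*X)
1/S(U) = 1/(-11 + 2*13) = 1/(-11 + 26) = 1/15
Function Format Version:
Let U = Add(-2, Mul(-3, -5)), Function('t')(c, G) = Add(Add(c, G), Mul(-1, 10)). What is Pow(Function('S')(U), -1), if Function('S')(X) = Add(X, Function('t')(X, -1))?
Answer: Rational(1, 15) ≈ 0.066667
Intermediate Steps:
Function('t')(c, G) = Add(-10, G, c) (Function('t')(c, G) = Add(Add(G, c), -10) = Add(-10, G, c))
U = 13 (U = Add(-2, 15) = 13)
Function('S')(X) = Add(-11, Mul(2, X)) (Function('S')(X) = Add(X, Add(-10, -1, X)) = Add(X, Add(-11, X)) = Add(-11, Mul(2, X)))
Pow(Function('S')(U), -1) = Pow(Add(-11, Mul(2, 13)), -1) = Pow(Add(-11, 26), -1) = Pow(15, -1) = Rational(1, 15)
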